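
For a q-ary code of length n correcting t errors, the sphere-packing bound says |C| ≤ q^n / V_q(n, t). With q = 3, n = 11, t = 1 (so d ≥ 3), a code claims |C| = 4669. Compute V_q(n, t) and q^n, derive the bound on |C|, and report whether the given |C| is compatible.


V_q(n, t) = 23, q^n = 177147, Hamming bound = 7702, |C| = 4669 ≤ bound (satisfied).

Step 1: Compute V_q(n, t) = Σ_{j=0}^1 C(n, j) (q−1)^j.
  j = 0: C(11,0)·(2)^0 = 1·1 = 1.
  j = 1: C(11,1)·(2)^1 = 11·2 = 22.
  V_q(n, t) = 1 + 22 = 23.
Step 2: q^n = 3^11 = 177147.
Step 3: Hamming bound ⌊q^n / V_q(n,t)⌋ = ⌊177147/23⌋ = 7702.
Step 4: Compare |C| = 4669 to 7702: satisfied.
The claimed |C| lies below the Hamming bound.


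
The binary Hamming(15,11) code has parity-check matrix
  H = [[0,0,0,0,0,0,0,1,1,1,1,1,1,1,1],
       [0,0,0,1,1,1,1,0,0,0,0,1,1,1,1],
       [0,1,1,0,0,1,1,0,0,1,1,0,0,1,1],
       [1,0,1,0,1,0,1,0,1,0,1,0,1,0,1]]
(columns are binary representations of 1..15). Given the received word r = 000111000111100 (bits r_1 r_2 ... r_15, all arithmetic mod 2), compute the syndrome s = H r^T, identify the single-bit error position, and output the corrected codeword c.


s = (0, 1, 1, 1)^T, error position = 7, corrected codeword c = 000111100111100

Compute s = H r^T mod 2 one row at a time:
  s_1 = 0 + 0 + 1 + 1 + 1 + 1 + 0 + 0 = 4 ≡ 0 (mod 2).
  s_2 = 1 + 1 + 1 + 0 + 1 + 1 + 0 + 0 = 5 ≡ 1 (mod 2).
  s_3 = 0 + 0 + 1 + 0 + 1 + 1 + 0 + 0 = 3 ≡ 1 (mod 2).
  s_4 = 0 + 0 + 1 + 0 + 0 + 1 + 1 + 0 = 3 ≡ 1 (mod 2).
s = (0, 1, 1, 1)^T — this equals column 7 of H (binary 0111), so error is at position 7.
Correct: flip bit 7 of r = 000111000111100 to get c = 000111100111100.


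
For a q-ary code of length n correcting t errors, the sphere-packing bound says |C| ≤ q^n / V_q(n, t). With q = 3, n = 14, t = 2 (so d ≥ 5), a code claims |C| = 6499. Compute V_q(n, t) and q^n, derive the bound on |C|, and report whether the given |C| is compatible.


V_q(n, t) = 393, q^n = 4782969, Hamming bound = 12170, |C| = 6499 ≤ bound (satisfied).

Step 1: Compute V_q(n, t) = Σ_{j=0}^2 C(n, j) (q−1)^j.
  j = 0: C(14,0)·(2)^0 = 1·1 = 1.
  j = 1: C(14,1)·(2)^1 = 14·2 = 28.
  j = 2: C(14,2)·(2)^2 = 91·4 = 364.
  V_q(n, t) = 1 + 28 + 364 = 393.
Step 2: q^n = 3^14 = 4782969.
Step 3: Hamming bound ⌊q^n / V_q(n,t)⌋ = ⌊4782969/393⌋ = 12170.
Step 4: Compare |C| = 6499 to 12170: satisfied.
The claimed |C| lies below the Hamming bound.


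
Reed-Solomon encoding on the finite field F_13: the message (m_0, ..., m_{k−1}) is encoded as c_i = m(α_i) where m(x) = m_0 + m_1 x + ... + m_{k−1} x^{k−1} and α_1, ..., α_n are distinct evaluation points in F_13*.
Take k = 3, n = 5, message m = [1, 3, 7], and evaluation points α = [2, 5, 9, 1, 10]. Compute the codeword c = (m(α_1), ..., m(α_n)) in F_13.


c = [9, 9, 10, 11, 3]

Message polynomial: m(x) = 1 + 3·x + 7·x^2 (mod 13).
For each evaluation point α_i, compute m(α_i) mod 13:
  α_1 = 2: Horner steps 7 → 4 → 9, so m(2) = 9.
  α_2 = 5: Horner steps 7 → 12 → 9, so m(5) = 9.
  α_3 = 9: Horner steps 7 → 1 → 10, so m(9) = 10.
  α_4 = 1: Horner steps 7 → 10 → 11, so m(1) = 11.
  α_5 = 10: Horner steps 7 → 8 → 3, so m(10) = 3.
Codeword c = [9, 9, 10, 11, 3] ∈ F_13^5.


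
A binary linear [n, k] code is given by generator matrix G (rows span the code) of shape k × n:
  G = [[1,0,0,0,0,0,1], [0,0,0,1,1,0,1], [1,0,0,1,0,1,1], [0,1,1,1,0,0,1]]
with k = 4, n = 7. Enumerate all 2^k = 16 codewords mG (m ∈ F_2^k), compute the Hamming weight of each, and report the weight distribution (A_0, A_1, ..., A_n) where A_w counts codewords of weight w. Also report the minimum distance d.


Weight distribution: A_0 = 1, A_2 = 2, A_3 = 5, A_4 = 5, A_5 = 2, A_7 = 1. Minimum distance d = 2.

Enumerate all 2^4 = 16 messages m ∈ F_2^4.
For each, compute codeword c = mG in F_2^7, then tally its weight.
  m = 0000 → c = 0000000, weight = 0.
  m = 1000 → c = 1000001, weight = 2.
  m = 0100 → c = 0001101, weight = 3.
  m = 1100 → c = 1001100, weight = 3.
  m = 0010 → c = 1001011, weight = 4.
  m = 1010 → c = 0001010, weight = 2.
  m = 0110 → c = 1000110, weight = 3.
  m = 1110 → c = 0000111, weight = 3.
  m = 0001 → c = 0111001, weight = 4.
  m = 1001 → c = 1111000, weight = 4.
  m = 0101 → c = 0110100, weight = 3.
  m = 1101 → c = 1110101, weight = 5.
  m = 0011 → c = 1110010, weight = 4.
  m = 1011 → c = 0110011, weight = 4.
  m = 0111 → c = 1111111, weight = 7.
  m = 1111 → c = 0111110, weight = 5.
Tally weights:
  weight 0: 1 codewords.
  weight 2: 2 codewords.
  weight 3: 5 codewords.
  weight 4: 5 codewords.
  weight 5: 2 codewords.
  weight 7: 1 codewords.
Minimum distance d = smallest w > 0 with A_w > 0 = 2.
Sanity: Σ A_w = 16 = 2^4 = 16 ✓.


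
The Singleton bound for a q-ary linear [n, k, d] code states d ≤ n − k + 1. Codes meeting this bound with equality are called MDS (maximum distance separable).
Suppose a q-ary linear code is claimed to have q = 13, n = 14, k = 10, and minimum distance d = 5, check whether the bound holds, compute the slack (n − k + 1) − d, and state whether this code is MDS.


Singleton RHS = n − k + 1 = 5, slack = 0, bound satisfied, MDS.

Singleton bound: d ≤ n − k + 1.
Here n = 14, k = 10, so n − k + 1 = 5.
Given d = 5, check d ≤ 5: YES.
Slack = (n − k + 1) − d = 0.
The code is MDS (slack = 0).
Description: the claimed parameters are [14, 10, 5]_13; such a code would be MDS (meets Singleton bound).


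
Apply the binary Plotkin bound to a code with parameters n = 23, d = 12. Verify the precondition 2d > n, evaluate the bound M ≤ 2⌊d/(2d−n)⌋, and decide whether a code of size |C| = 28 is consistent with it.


Plotkin bound M ≤ 24; given |C| = 28 > bound (violated).

Check applicability: 2d = 24, n = 23.
2d − n = 1 > 0, so Plotkin applies.
Compute d/(2d−n) = 12/1 ≈ 12.0000.
⌊d/(2d−n)⌋ = 12.
Plotkin bound: M ≤ 2·12 = 24.
Given |C| = 28, check: VIOLATED.
This |C| is above the Plotkin bound, so no binary code with n = 23, d = 12 and 28 codewords exists.


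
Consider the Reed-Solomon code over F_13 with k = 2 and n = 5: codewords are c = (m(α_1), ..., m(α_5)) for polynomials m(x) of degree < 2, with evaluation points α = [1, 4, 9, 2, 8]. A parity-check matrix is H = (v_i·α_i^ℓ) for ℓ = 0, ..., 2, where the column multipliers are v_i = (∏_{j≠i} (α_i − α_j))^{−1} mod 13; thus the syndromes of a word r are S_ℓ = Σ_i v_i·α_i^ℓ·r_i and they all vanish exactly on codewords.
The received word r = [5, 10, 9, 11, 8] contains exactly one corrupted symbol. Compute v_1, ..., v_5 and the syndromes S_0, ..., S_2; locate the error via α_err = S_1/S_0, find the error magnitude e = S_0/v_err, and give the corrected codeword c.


S = (3, 1, 9), error at position 3, error magnitude e = 8, c = [5, 10, 1, 11, 8].

Step 1: column multipliers v_i = (∏_{j≠i}(α_i − α_j))^{−1} mod 13.
  i = 1 (α = 1): (1−4)(1−9)(1−2)(1−8) = (−3)·(−8)·(−1)·(−7) = 168 ≡ 12, so v_1 = 12^{−1} = 12 (mod 13).
  i = 2 (α = 4): (4−1)(4−9)(4−2)(4−8) = 3·(−5)·2·(−4) = 120 ≡ 3, so v_2 = 3^{−1} = 9 (mod 13).
  i = 3 (α = 9): (9−1)(9−4)(9−2)(9−8) = 8·5·7·1 = 280 ≡ 7, so v_3 = 7^{−1} = 2 (mod 13).
  i = 4 (α = 2): (2−1)(2−4)(2−9)(2−8) = 1·(−2)·(−7)·(−6) = −84 ≡ 7, so v_4 = 7^{−1} = 2 (mod 13).
  i = 5 (α = 8): (8−1)(8−4)(8−9)(8−2) = 7·4·(−1)·6 = −168 ≡ 1, so v_5 = 1^{−1} = 1 (mod 13).
  v = [12, 9, 2, 2, 1].
Step 2: syndromes of r = [5, 10, 9, 11, 8] (all sums mod 13).
  S_0 = Σ v_i r_i = 12·5 + 9·10 + 2·9 + 2·11 + 1·8 = 198 ≡ 3.
  S_1 = Σ v_i α_i r_i = 12·1·5 + 9·4·10 + 2·9·9 + 2·2·11 + 1·8·8 = 690 ≡ 1.
  α_i^2 mod 13 = [1, 3, 3, 4, 12].
  S_2 = Σ v_i α_i^2 r_i = 12·1·5 + 9·3·10 + 2·3·9 + 2·4·11 + 1·12·8 = 568 ≡ 9.
  S = (3, 1, 9) ≠ 0, so r is not a codeword (an error is present).
Step 3: locate the error. For a single error e at position i, S_ℓ = v_i·e·α_i^ℓ, so α_err = S_1/S_0.
  S_0^{−1} = 3^{−1} = 9 (mod 13), so α_err = 1·9 = 9 ≡ 9 = α_3. Error position i = 3.
  Consistency check: S_2/S_1 = 9·1 = 9 ≡ 9 = α_err ✓ (single-error assumption holds).
Step 4: error magnitude e = S_0/v_3 = S_0·∏_{j≠3}(α_3 − α_j) = 3·7 = 21 ≡ 8 (mod 13).
Step 5: correct position 3: c_3 = r_3 − e = 9 − 8 ≡ 1 (mod 13). Hence c = [5, 10, 1, 11, 8].
  Check: interpolating c through the α_i gives m(x) = 12 + 6·x (degree < 2) with m(α_i) = c_i for every i, so c is indeed a codeword.


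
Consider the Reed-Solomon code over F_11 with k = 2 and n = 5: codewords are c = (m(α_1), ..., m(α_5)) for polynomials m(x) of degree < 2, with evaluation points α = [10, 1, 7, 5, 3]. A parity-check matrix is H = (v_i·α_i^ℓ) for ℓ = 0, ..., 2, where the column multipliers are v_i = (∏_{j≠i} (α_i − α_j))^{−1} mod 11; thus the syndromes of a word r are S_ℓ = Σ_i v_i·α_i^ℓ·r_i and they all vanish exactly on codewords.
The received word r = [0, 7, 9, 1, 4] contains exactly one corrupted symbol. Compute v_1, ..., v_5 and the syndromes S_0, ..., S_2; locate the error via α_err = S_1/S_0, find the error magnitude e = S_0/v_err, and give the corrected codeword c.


S = (10, 1, 10), error at position 1, error magnitude e = 1, c = [10, 7, 9, 1, 4].

Step 1: column multipliers v_i = (∏_{j≠i}(α_i − α_j))^{−1} mod 11.
  i = 1 (α = 10): (10−1)(10−7)(10−5)(10−3) = 9·3·5·7 = 945 ≡ 10, so v_1 = 10^{−1} = 10 (mod 11).
  i = 2 (α = 1): (1−10)(1−7)(1−5)(1−3) = (−9)·(−6)·(−4)·(−2) = 432 ≡ 3, so v_2 = 3^{−1} = 4 (mod 11).
  i = 3 (α = 7): (7−10)(7−1)(7−5)(7−3) = (−3)·6·2·4 = −144 ≡ 10, so v_3 = 10^{−1} = 10 (mod 11).
  i = 4 (α = 5): (5−10)(5−1)(5−7)(5−3) = (−5)·4·(−2)·2 = 80 ≡ 3, so v_4 = 3^{−1} = 4 (mod 11).
  i = 5 (α = 3): (3−10)(3−1)(3−7)(3−5) = (−7)·2·(−4)·(−2) = −112 ≡ 9, so v_5 = 9^{−1} = 5 (mod 11).
  v = [10, 4, 10, 4, 5].
Step 2: syndromes of r = [0, 7, 9, 1, 4] (all sums mod 11).
  S_0 = Σ v_i r_i = 10·0 + 4·7 + 10·9 + 4·1 + 5·4 = 142 ≡ 10.
  S_1 = Σ v_i α_i r_i = 10·10·0 + 4·1·7 + 10·7·9 + 4·5·1 + 5·3·4 = 738 ≡ 1.
  α_i^2 mod 11 = [1, 1, 5, 3, 9].
  S_2 = Σ v_i α_i^2 r_i = 10·1·0 + 4·1·7 + 10·5·9 + 4·3·1 + 5·9·4 = 670 ≡ 10.
  S = (10, 1, 10) ≠ 0, so r is not a codeword (an error is present).
Step 3: locate the error. For a single error e at position i, S_ℓ = v_i·e·α_i^ℓ, so α_err = S_1/S_0.
  S_0^{−1} = 10^{−1} = 10 (mod 11), so α_err = 1·10 = 10 ≡ 10 = α_1. Error position i = 1.
  Consistency check: S_2/S_1 = 10·1 = 10 ≡ 10 = α_err ✓ (single-error assumption holds).
Step 4: error magnitude e = S_0/v_1 = S_0·∏_{j≠1}(α_1 − α_j) = 10·10 = 100 ≡ 1 (mod 11).
Step 5: correct position 1: c_1 = r_1 − e = 0 − 1 ≡ 10 (mod 11). Hence c = [10, 7, 9, 1, 4].
  Check: interpolating c through the α_i gives m(x) = 3 + 4·x (degree < 2) with m(α_i) = c_i for every i, so c is indeed a codeword.


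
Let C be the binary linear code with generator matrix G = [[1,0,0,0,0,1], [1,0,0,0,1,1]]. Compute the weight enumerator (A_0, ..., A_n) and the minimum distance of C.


Weight distribution: A_0 = 1, A_1 = 1, A_2 = 1, A_3 = 1. Minimum distance d = 1.

Enumerate all 2^2 = 4 messages m ∈ F_2^2.
For each, compute codeword c = mG in F_2^6, then tally its weight.
  m = 00 → c = 000000, weight = 0.
  m = 10 → c = 100001, weight = 2.
  m = 01 → c = 100011, weight = 3.
  m = 11 → c = 000010, weight = 1.
Tally weights:
  weight 0: 1 codewords.
  weight 1: 1 codewords.
  weight 2: 1 codewords.
  weight 3: 1 codewords.
Minimum distance d = smallest w > 0 with A_w > 0 = 1.
Sanity: Σ A_w = 4 = 2^2 = 4 ✓.


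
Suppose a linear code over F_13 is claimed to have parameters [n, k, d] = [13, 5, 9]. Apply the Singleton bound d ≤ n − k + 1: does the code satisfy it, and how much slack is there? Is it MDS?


Singleton RHS = n − k + 1 = 9, slack = 0, bound satisfied, MDS.

Singleton bound: d ≤ n − k + 1.
Here n = 13, k = 5, so n − k + 1 = 9.
Given d = 9, check d ≤ 9: YES.
Slack = (n − k + 1) − d = 0.
The code is MDS (slack = 0).
Description: the claimed parameters are [13, 5, 9]_13; such a code would be MDS (meets Singleton bound).


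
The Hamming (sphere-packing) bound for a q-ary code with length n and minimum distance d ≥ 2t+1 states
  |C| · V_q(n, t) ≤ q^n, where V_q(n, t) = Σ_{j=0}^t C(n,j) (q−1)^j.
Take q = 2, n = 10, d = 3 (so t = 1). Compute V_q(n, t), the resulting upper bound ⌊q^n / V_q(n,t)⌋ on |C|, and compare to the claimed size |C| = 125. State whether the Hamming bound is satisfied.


V_q(n, t) = 11, q^n = 1024, Hamming bound = 93, |C| = 125 > bound (violated).

Step 1: Compute V_q(n, t) = Σ_{j=0}^1 C(n, j) (q−1)^j.
  j = 0: C(10,0)·(1)^0 = 1·1 = 1.
  j = 1: C(10,1)·(1)^1 = 10·1 = 10.
  V_q(n, t) = 1 + 10 = 11.
Step 2: q^n = 2^10 = 1024.
Step 3: Hamming bound ⌊q^n / V_q(n,t)⌋ = ⌊1024/11⌋ = 93.
Step 4: Compare |C| = 125 to 93: violated.
The claimed |C| lies above the Hamming bound, so no 2-ary code of length 10 with d ≥ 3 can have 125 codewords.


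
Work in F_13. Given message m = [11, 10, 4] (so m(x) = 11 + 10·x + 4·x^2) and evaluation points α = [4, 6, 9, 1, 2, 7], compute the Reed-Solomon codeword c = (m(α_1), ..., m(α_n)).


c = [11, 7, 9, 12, 8, 4]

Message polynomial: m(x) = 11 + 10·x + 4·x^2 (mod 13).
For each evaluation point α_i, compute m(α_i) mod 13:
  α_1 = 4: Horner steps 4 → 0 → 11, so m(4) = 11.
  α_2 = 6: Horner steps 4 → 8 → 7, so m(6) = 7.
  α_3 = 9: Horner steps 4 → 7 → 9, so m(9) = 9.
  α_4 = 1: Horner steps 4 → 1 → 12, so m(1) = 12.
  α_5 = 2: Horner steps 4 → 5 → 8, so m(2) = 8.
  α_6 = 7: Horner steps 4 → 12 → 4, so m(7) = 4.
Codeword c = [11, 7, 9, 12, 8, 4] ∈ F_13^6.


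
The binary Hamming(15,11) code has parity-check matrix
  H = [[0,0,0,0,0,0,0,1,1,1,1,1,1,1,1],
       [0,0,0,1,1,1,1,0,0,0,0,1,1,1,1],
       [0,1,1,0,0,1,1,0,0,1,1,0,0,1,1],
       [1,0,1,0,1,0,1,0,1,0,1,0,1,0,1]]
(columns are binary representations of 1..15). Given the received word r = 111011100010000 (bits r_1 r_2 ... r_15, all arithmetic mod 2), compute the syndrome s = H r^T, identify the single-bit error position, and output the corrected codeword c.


s = (1, 1, 1, 1)^T, error position = 15, corrected codeword c = 111011100010001

Compute s = H r^T mod 2 one row at a time:
  s_1 = 0 + 0 + 0 + 1 + 0 + 0 + 0 + 0 = 1 ≡ 1 (mod 2).
  s_2 = 0 + 1 + 1 + 1 + 0 + 0 + 0 + 0 = 3 ≡ 1 (mod 2).
  s_3 = 1 + 1 + 1 + 1 + 0 + 1 + 0 + 0 = 5 ≡ 1 (mod 2).
  s_4 = 1 + 1 + 1 + 1 + 0 + 1 + 0 + 0 = 5 ≡ 1 (mod 2).
s = (1, 1, 1, 1)^T — this equals column 15 of H (binary 1111), so error is at position 15.
Correct: flip bit 15 of r = 111011100010000 to get c = 111011100010001.


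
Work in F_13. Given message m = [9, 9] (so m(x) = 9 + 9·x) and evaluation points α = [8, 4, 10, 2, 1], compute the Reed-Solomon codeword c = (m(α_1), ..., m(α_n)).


c = [3, 6, 8, 1, 5]

Message polynomial: m(x) = 9 + 9·x (mod 13).
For each evaluation point α_i, compute m(α_i) mod 13:
  α_1 = 8: Horner steps 9 → 3, so m(8) = 3.
  α_2 = 4: Horner steps 9 → 6, so m(4) = 6.
  α_3 = 10: Horner steps 9 → 8, so m(10) = 8.
  α_4 = 2: Horner steps 9 → 1, so m(2) = 1.
  α_5 = 1: Horner steps 9 → 5, so m(1) = 5.
Codeword c = [3, 6, 8, 1, 5] ∈ F_13^5.


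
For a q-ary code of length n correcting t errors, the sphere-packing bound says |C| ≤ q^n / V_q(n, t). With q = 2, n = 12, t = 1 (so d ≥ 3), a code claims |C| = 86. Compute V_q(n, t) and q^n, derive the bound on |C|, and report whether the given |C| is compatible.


V_q(n, t) = 13, q^n = 4096, Hamming bound = 315, |C| = 86 ≤ bound (satisfied).

Step 1: Compute V_q(n, t) = Σ_{j=0}^1 C(n, j) (q−1)^j.
  j = 0: C(12,0)·(1)^0 = 1·1 = 1.
  j = 1: C(12,1)·(1)^1 = 12·1 = 12.
  V_q(n, t) = 1 + 12 = 13.
Step 2: q^n = 2^12 = 4096.
Step 3: Hamming bound ⌊q^n / V_q(n,t)⌋ = ⌊4096/13⌋ = 315.
Step 4: Compare |C| = 86 to 315: satisfied.
The claimed |C| lies below the Hamming bound.


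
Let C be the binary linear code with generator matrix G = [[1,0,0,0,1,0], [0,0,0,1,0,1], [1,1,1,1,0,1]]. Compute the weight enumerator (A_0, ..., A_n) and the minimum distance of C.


Weight distribution: A_0 = 1, A_2 = 2, A_3 = 2, A_4 = 1, A_5 = 2. Minimum distance d = 2.

Enumerate all 2^3 = 8 messages m ∈ F_2^3.
For each, compute codeword c = mG in F_2^6, then tally its weight.
  m = 000 → c = 000000, weight = 0.
  m = 100 → c = 100010, weight = 2.
  m = 010 → c = 000101, weight = 2.
  m = 110 → c = 100111, weight = 4.
  m = 001 → c = 111101, weight = 5.
  m = 101 → c = 011111, weight = 5.
  m = 011 → c = 111000, weight = 3.
  m = 111 → c = 011010, weight = 3.
Tally weights:
  weight 0: 1 codewords.
  weight 2: 2 codewords.
  weight 3: 2 codewords.
  weight 4: 1 codewords.
  weight 5: 2 codewords.
Minimum distance d = smallest w > 0 with A_w > 0 = 2.
Sanity: Σ A_w = 8 = 2^3 = 8 ✓.


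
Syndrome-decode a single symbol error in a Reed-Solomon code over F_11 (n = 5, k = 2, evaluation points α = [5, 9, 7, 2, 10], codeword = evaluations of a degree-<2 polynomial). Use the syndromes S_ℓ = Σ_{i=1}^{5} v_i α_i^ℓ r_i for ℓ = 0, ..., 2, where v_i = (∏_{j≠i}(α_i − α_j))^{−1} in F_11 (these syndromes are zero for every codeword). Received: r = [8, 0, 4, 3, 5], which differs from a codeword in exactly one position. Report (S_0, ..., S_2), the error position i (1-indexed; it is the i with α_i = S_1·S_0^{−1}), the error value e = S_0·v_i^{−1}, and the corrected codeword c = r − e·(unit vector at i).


S = (4, 7, 4), error at position 5, error magnitude e = 7, c = [8, 0, 4, 3, 9].

Step 1: column multipliers v_i = (∏_{j≠i}(α_i − α_j))^{−1} mod 11.
  i = 1 (α = 5): (5−9)(5−7)(5−2)(5−10) = (−4)·(−2)·3·(−5) = −120 ≡ 1, so v_1 = 1^{−1} = 1 (mod 11).
  i = 2 (α = 9): (9−5)(9−7)(9−2)(9−10) = 4·2·7·(−1) = −56 ≡ 10, so v_2 = 10^{−1} = 10 (mod 11).
  i = 3 (α = 7): (7−5)(7−9)(7−2)(7−10) = 2·(−2)·5·(−3) = 60 ≡ 5, so v_3 = 5^{−1} = 9 (mod 11).
  i = 4 (α = 2): (2−5)(2−9)(2−7)(2−10) = (−3)·(−7)·(−5)·(−8) = 840 ≡ 4, so v_4 = 4^{−1} = 3 (mod 11).
  i = 5 (α = 10): (10−5)(10−9)(10−7)(10−2) = 5·1·3·8 = 120 ≡ 10, so v_5 = 10^{−1} = 10 (mod 11).
  v = [1, 10, 9, 3, 10].
Step 2: syndromes of r = [8, 0, 4, 3, 5] (all sums mod 11).
  S_0 = Σ v_i r_i = 1·8 + 10·0 + 9·4 + 3·3 + 10·5 = 103 ≡ 4.
  S_1 = Σ v_i α_i r_i = 1·5·8 + 10·9·0 + 9·7·4 + 3·2·3 + 10·10·5 = 810 ≡ 7.
  α_i^2 mod 11 = [3, 4, 5, 4, 1].
  S_2 = Σ v_i α_i^2 r_i = 1·3·8 + 10·4·0 + 9·5·4 + 3·4·3 + 10·1·5 = 290 ≡ 4.
  S = (4, 7, 4) ≠ 0, so r is not a codeword (an error is present).
Step 3: locate the error. For a single error e at position i, S_ℓ = v_i·e·α_i^ℓ, so α_err = S_1/S_0.
  S_0^{−1} = 4^{−1} = 3 (mod 11), so α_err = 7·3 = 21 ≡ 10 = α_5. Error position i = 5.
  Consistency check: S_2/S_1 = 4·8 = 32 ≡ 10 = α_err ✓ (single-error assumption holds).
Step 4: error magnitude e = S_0/v_5 = S_0·∏_{j≠5}(α_5 − α_j) = 4·10 = 40 ≡ 7 (mod 11).
Step 5: correct position 5: c_5 = r_5 − e = 5 − 7 ≡ 9 (mod 11). Hence c = [8, 0, 4, 3, 9].
  Check: interpolating c through the α_i gives m(x) = 7 + 9·x (degree < 2) with m(α_i) = c_i for every i, so c is indeed a codeword.


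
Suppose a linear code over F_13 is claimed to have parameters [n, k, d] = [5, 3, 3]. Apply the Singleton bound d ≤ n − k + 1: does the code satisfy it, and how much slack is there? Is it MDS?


Singleton RHS = n − k + 1 = 3, slack = 0, bound satisfied, MDS.

Singleton bound: d ≤ n − k + 1.
Here n = 5, k = 3, so n − k + 1 = 3.
Given d = 3, check d ≤ 3: YES.
Slack = (n − k + 1) − d = 0.
The code is MDS (slack = 0).
Description: the claimed parameters are [5, 3, 3]_13; such a code would be MDS (meets Singleton bound).


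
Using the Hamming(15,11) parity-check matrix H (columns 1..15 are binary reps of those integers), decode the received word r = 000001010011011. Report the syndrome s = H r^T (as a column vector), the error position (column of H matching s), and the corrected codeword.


s = (1, 0, 0, 0)^T, error position = 8, corrected codeword c = 000001000011011

Compute s = H r^T mod 2 one row at a time:
  s_1 = 1 + 0 + 0 + 1 + 1 + 0 + 1 + 1 = 5 ≡ 1 (mod 2).
  s_2 = 0 + 0 + 1 + 0 + 1 + 0 + 1 + 1 = 4 ≡ 0 (mod 2).
  s_3 = 0 + 0 + 1 + 0 + 0 + 1 + 1 + 1 = 4 ≡ 0 (mod 2).
  s_4 = 0 + 0 + 0 + 0 + 0 + 1 + 0 + 1 = 2 ≡ 0 (mod 2).
s = (1, 0, 0, 0)^T — this equals column 8 of H (binary 1000), so error is at position 8.
Correct: flip bit 8 of r = 000001010011011 to get c = 000001000011011.


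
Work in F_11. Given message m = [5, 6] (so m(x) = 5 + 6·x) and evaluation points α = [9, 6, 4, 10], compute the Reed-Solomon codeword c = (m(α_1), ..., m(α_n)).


c = [4, 8, 7, 10]

Message polynomial: m(x) = 5 + 6·x (mod 11).
For each evaluation point α_i, compute m(α_i) mod 11:
  α_1 = 9: Horner steps 6 → 4, so m(9) = 4.
  α_2 = 6: Horner steps 6 → 8, so m(6) = 8.
  α_3 = 4: Horner steps 6 → 7, so m(4) = 7.
  α_4 = 10: Horner steps 6 → 10, so m(10) = 10.
Codeword c = [4, 8, 7, 10] ∈ F_11^4.


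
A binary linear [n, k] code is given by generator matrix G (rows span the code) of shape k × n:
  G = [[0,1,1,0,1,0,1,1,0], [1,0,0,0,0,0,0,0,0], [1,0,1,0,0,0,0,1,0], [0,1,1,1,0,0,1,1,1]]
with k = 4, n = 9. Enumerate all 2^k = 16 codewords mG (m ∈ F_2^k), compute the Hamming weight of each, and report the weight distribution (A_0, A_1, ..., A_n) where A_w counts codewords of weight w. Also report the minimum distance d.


Weight distribution: A_0 = 1, A_1 = 1, A_2 = 1, A_3 = 3, A_4 = 3, A_5 = 3, A_6 = 3, A_7 = 1. Minimum distance d = 1.

Enumerate all 2^4 = 16 messages m ∈ F_2^4.
For each, compute codeword c = mG in F_2^9, then tally its weight.
  m = 0000 → c = 000000000, weight = 0.
  m = 1000 → c = 011010110, weight = 5.
  m = 0100 → c = 100000000, weight = 1.
  m = 1100 → c = 111010110, weight = 6.
  m = 0010 → c = 101000010, weight = 3.
  m = 1010 → c = 110010100, weight = 4.
  m = 0110 → c = 001000010, weight = 2.
  m = 1110 → c = 010010100, weight = 3.
  m = 0001 → c = 011100111, weight = 6.
  m = 1001 → c = 000110001, weight = 3.
  m = 0101 → c = 111100111, weight = 7.
  m = 1101 → c = 100110001, weight = 4.
  m = 0011 → c = 110100101, weight = 5.
  m = 1011 → c = 101110011, weight = 6.
  m = 0111 → c = 010100101, weight = 4.
  m = 1111 → c = 001110011, weight = 5.
Tally weights:
  weight 0: 1 codewords.
  weight 1: 1 codewords.
  weight 2: 1 codewords.
  weight 3: 3 codewords.
  weight 4: 3 codewords.
  weight 5: 3 codewords.
  weight 6: 3 codewords.
  weight 7: 1 codewords.
Minimum distance d = smallest w > 0 with A_w > 0 = 1.
Sanity: Σ A_w = 16 = 2^4 = 16 ✓.


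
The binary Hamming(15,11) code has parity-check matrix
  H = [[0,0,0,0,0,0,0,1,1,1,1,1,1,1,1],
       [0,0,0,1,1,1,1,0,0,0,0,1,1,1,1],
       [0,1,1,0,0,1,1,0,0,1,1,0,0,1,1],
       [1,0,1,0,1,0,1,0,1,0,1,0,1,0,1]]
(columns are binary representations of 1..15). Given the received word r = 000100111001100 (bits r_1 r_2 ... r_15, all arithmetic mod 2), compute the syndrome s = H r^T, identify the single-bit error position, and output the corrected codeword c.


s = (0, 0, 1, 1)^T, error position = 3, corrected codeword c = 001100111001100

Compute s = H r^T mod 2 one row at a time:
  s_1 = 1 + 1 + 0 + 0 + 1 + 1 + 0 + 0 = 4 ≡ 0 (mod 2).
  s_2 = 1 + 0 + 0 + 1 + 1 + 1 + 0 + 0 = 4 ≡ 0 (mod 2).
  s_3 = 0 + 0 + 0 + 1 + 0 + 0 + 0 + 0 = 1 ≡ 1 (mod 2).
  s_4 = 0 + 0 + 0 + 1 + 1 + 0 + 1 + 0 = 3 ≡ 1 (mod 2).
s = (0, 0, 1, 1)^T — this equals column 3 of H (binary 0011), so error is at position 3.
Correct: flip bit 3 of r = 000100111001100 to get c = 001100111001100.


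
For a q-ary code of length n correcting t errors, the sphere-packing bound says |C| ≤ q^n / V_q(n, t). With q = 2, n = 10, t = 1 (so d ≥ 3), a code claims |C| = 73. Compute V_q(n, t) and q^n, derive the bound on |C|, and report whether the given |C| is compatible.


V_q(n, t) = 11, q^n = 1024, Hamming bound = 93, |C| = 73 ≤ bound (satisfied).

Step 1: Compute V_q(n, t) = Σ_{j=0}^1 C(n, j) (q−1)^j.
  j = 0: C(10,0)·(1)^0 = 1·1 = 1.
  j = 1: C(10,1)·(1)^1 = 10·1 = 10.
  V_q(n, t) = 1 + 10 = 11.
Step 2: q^n = 2^10 = 1024.
Step 3: Hamming bound ⌊q^n / V_q(n,t)⌋ = ⌊1024/11⌋ = 93.
Step 4: Compare |C| = 73 to 93: satisfied.
The claimed |C| lies below the Hamming bound.


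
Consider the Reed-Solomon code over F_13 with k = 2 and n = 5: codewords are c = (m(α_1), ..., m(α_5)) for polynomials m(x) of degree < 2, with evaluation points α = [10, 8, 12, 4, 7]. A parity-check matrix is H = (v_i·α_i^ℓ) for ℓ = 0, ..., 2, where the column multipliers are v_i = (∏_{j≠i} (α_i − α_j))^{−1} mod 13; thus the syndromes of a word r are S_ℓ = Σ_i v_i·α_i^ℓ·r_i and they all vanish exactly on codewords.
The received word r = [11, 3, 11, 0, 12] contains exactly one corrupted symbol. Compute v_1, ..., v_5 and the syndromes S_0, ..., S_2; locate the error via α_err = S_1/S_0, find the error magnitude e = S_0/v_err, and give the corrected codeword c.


S = (12, 1, 12), error at position 3, error magnitude e = 5, c = [11, 3, 6, 0, 12].

Step 1: column multipliers v_i = (∏_{j≠i}(α_i − α_j))^{−1} mod 13.
  i = 1 (α = 10): (10−8)(10−12)(10−4)(10−7) = 2·(−2)·6·3 = −72 ≡ 6, so v_1 = 6^{−1} = 11 (mod 13).
  i = 2 (α = 8): (8−10)(8−12)(8−4)(8−7) = (−2)·(−4)·4·1 = 32 ≡ 6, so v_2 = 6^{−1} = 11 (mod 13).
  i = 3 (α = 12): (12−10)(12−8)(12−4)(12−7) = 2·4·8·5 = 320 ≡ 8, so v_3 = 8^{−1} = 5 (mod 13).
  i = 4 (α = 4): (4−10)(4−8)(4−12)(4−7) = (−6)·(−4)·(−8)·(−3) = 576 ≡ 4, so v_4 = 4^{−1} = 10 (mod 13).
  i = 5 (α = 7): (7−10)(7−8)(7−12)(7−4) = (−3)·(−1)·(−5)·3 = −45 ≡ 7, so v_5 = 7^{−1} = 2 (mod 13).
  v = [11, 11, 5, 10, 2].
Step 2: syndromes of r = [11, 3, 11, 0, 12] (all sums mod 13).
  S_0 = Σ v_i r_i = 11·11 + 11·3 + 5·11 + 10·0 + 2·12 = 233 ≡ 12.
  S_1 = Σ v_i α_i r_i = 11·10·11 + 11·8·3 + 5·12·11 + 10·4·0 + 2·7·12 = 2302 ≡ 1.
  α_i^2 mod 13 = [9, 12, 1, 3, 10].
  S_2 = Σ v_i α_i^2 r_i = 11·9·11 + 11·12·3 + 5·1·11 + 10·3·0 + 2·10·12 = 1780 ≡ 12.
  S = (12, 1, 12) ≠ 0, so r is not a codeword (an error is present).
Step 3: locate the error. For a single error e at position i, S_ℓ = v_i·e·α_i^ℓ, so α_err = S_1/S_0.
  S_0^{−1} = 12^{−1} = 12 (mod 13), so α_err = 1·12 = 12 ≡ 12 = α_3. Error position i = 3.
  Consistency check: S_2/S_1 = 12·1 = 12 ≡ 12 = α_err ✓ (single-error assumption holds).
Step 4: error magnitude e = S_0/v_3 = S_0·∏_{j≠3}(α_3 − α_j) = 12·8 = 96 ≡ 5 (mod 13).
Step 5: correct position 3: c_3 = r_3 − e = 11 − 5 ≡ 6 (mod 13). Hence c = [11, 3, 6, 0, 12].
  Check: interpolating c through the α_i gives m(x) = 10 + 4·x (degree < 2) with m(α_i) = c_i for every i, so c is indeed a codeword.


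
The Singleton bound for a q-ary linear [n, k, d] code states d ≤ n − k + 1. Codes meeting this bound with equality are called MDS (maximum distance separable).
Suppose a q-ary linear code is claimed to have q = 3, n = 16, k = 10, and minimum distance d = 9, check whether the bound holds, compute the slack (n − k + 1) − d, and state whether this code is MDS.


Singleton RHS = n − k + 1 = 7, slack = -2, bound violated (no such code; not MDS).

Singleton bound: d ≤ n − k + 1.
Here n = 16, k = 10, so n − k + 1 = 7.
Given d = 9, check d ≤ 7: NO.
Slack = (n − k + 1) − d = -2.
The slack is negative: d = 9 exceeds n − k + 1 = 7 by 2, so the Singleton bound is violated and no linear [16, 10, 9]_3 code can exist. In particular it is not MDS (MDS requires d = n − k + 1 exactly).
Description: the claimed parameters are [16, 10, 9]_3; such a code would be impossible (violates the Singleton bound).


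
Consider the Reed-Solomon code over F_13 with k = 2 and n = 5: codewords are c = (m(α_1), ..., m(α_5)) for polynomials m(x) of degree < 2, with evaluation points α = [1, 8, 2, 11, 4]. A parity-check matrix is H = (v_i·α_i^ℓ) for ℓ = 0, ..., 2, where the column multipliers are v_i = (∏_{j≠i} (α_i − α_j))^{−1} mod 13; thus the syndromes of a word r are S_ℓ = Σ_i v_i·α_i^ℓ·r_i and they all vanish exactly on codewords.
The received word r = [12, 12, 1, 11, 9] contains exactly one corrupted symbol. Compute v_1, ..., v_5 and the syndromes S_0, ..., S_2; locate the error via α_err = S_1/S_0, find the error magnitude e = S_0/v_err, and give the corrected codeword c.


S = (1, 1, 1), error at position 1, error magnitude e = 2, c = [10, 12, 1, 11, 9].

Step 1: column multipliers v_i = (∏_{j≠i}(α_i − α_j))^{−1} mod 13.
  i = 1 (α = 1): (1−8)(1−2)(1−11)(1−4) = (−7)·(−1)·(−10)·(−3) = 210 ≡ 2, so v_1 = 2^{−1} = 7 (mod 13).
  i = 2 (α = 8): (8−1)(8−2)(8−11)(8−4) = 7·6·(−3)·4 = −504 ≡ 3, so v_2 = 3^{−1} = 9 (mod 13).
  i = 3 (α = 2): (2−1)(2−8)(2−11)(2−4) = 1·(−6)·(−9)·(−2) = −108 ≡ 9, so v_3 = 9^{−1} = 3 (mod 13).
  i = 4 (α = 11): (11−1)(11−8)(11−2)(11−4) = 10·3·9·7 = 1890 ≡ 5, so v_4 = 5^{−1} = 8 (mod 13).
  i = 5 (α = 4): (4−1)(4−8)(4−2)(4−11) = 3·(−4)·2·(−7) = 168 ≡ 12, so v_5 = 12^{−1} = 12 (mod 13).
  v = [7, 9, 3, 8, 12].
Step 2: syndromes of r = [12, 12, 1, 11, 9] (all sums mod 13).
  S_0 = Σ v_i r_i = 7·12 + 9·12 + 3·1 + 8·11 + 12·9 = 391 ≡ 1.
  S_1 = Σ v_i α_i r_i = 7·1·12 + 9·8·12 + 3·2·1 + 8·11·11 + 12·4·9 = 2354 ≡ 1.
  α_i^2 mod 13 = [1, 12, 4, 4, 3].
  S_2 = Σ v_i α_i^2 r_i = 7·1·12 + 9·12·12 + 3·4·1 + 8·4·11 + 12·3·9 = 2068 ≡ 1.
  S = (1, 1, 1) ≠ 0, so r is not a codeword (an error is present).
Step 3: locate the error. For a single error e at position i, S_ℓ = v_i·e·α_i^ℓ, so α_err = S_1/S_0.
  S_0^{−1} = 1^{−1} = 1 (mod 13), so α_err = 1·1 = 1 ≡ 1 = α_1. Error position i = 1.
  Consistency check: S_2/S_1 = 1·1 = 1 ≡ 1 = α_err ✓ (single-error assumption holds).
Step 4: error magnitude e = S_0/v_1 = S_0·∏_{j≠1}(α_1 − α_j) = 1·2 = 2 ≡ 2 (mod 13).
Step 5: correct position 1: c_1 = r_1 − e = 12 − 2 ≡ 10 (mod 13). Hence c = [10, 12, 1, 11, 9].
  Check: interpolating c through the α_i gives m(x) = 6 + 4·x (degree < 2) with m(α_i) = c_i for every i, so c is indeed a codeword.


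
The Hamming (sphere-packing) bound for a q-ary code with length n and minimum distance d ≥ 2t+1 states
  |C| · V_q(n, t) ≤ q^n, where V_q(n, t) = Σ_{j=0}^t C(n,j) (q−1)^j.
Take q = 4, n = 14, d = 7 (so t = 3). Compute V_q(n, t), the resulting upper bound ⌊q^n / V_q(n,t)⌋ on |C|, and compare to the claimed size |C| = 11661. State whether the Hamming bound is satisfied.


V_q(n, t) = 10690, q^n = 268435456, Hamming bound = 25110, |C| = 11661 ≤ bound (satisfied).

Step 1: Compute V_q(n, t) = Σ_{j=0}^3 C(n, j) (q−1)^j.
  j = 0: C(14,0)·(3)^0 = 1·1 = 1.
  j = 1: C(14,1)·(3)^1 = 14·3 = 42.
  j = 2: C(14,2)·(3)^2 = 91·9 = 819.
  j = 3: C(14,3)·(3)^3 = 364·27 = 9828.
  V_q(n, t) = 1 + 42 + 819 + 9828 = 10690.
Step 2: q^n = 4^14 = 268435456.
Step 3: Hamming bound ⌊q^n / V_q(n,t)⌋ = ⌊268435456/10690⌋ = 25110.
Step 4: Compare |C| = 11661 to 25110: satisfied.
The claimed |C| lies below the Hamming bound.


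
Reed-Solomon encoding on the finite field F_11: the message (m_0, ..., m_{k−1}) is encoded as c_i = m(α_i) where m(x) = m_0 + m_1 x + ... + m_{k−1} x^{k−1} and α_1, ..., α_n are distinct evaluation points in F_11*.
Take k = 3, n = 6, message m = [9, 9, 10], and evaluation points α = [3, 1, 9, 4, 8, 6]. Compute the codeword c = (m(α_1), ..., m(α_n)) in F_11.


c = [5, 6, 9, 7, 6, 5]

Message polynomial: m(x) = 9 + 9·x + 10·x^2 (mod 11).
For each evaluation point α_i, compute m(α_i) mod 11:
  α_1 = 3: Horner steps 10 → 6 → 5, so m(3) = 5.
  α_2 = 1: Horner steps 10 → 8 → 6, so m(1) = 6.
  α_3 = 9: Horner steps 10 → 0 → 9, so m(9) = 9.
  α_4 = 4: Horner steps 10 → 5 → 7, so m(4) = 7.
  α_5 = 8: Horner steps 10 → 1 → 6, so m(8) = 6.
  α_6 = 6: Horner steps 10 → 3 → 5, so m(6) = 5.
Codeword c = [5, 6, 9, 7, 6, 5] ∈ F_11^6.


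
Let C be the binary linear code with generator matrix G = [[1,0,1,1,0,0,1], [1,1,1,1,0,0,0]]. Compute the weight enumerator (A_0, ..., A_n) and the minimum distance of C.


Weight distribution: A_0 = 1, A_2 = 1, A_4 = 2. Minimum distance d = 2.

Enumerate all 2^2 = 4 messages m ∈ F_2^2.
For each, compute codeword c = mG in F_2^7, then tally its weight.
  m = 00 → c = 0000000, weight = 0.
  m = 10 → c = 1011001, weight = 4.
  m = 01 → c = 1111000, weight = 4.
  m = 11 → c = 0100001, weight = 2.
Tally weights:
  weight 0: 1 codewords.
  weight 2: 1 codewords.
  weight 4: 2 codewords.
Minimum distance d = smallest w > 0 with A_w > 0 = 2.
Sanity: Σ A_w = 4 = 2^2 = 4 ✓.


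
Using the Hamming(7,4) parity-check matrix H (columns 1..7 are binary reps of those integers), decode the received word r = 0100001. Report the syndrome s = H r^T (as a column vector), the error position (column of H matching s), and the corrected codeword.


s = (1, 0, 1)^T, error position = 5, corrected codeword c = 0100101

Compute s = H r^T mod 2 one row at a time:
  s_1 = 0 + 0 + 0 + 1 = 1 ≡ 1 (mod 2).
  s_2 = 1 + 0 + 0 + 1 = 2 ≡ 0 (mod 2).
  s_3 = 0 + 0 + 0 + 1 = 1 ≡ 1 (mod 2).
s = (1, 0, 1)^T — this equals column 5 of H (binary 101), so error is at position 5.
Correct: flip bit 5 of r = 0100001 to get c = 0100101.


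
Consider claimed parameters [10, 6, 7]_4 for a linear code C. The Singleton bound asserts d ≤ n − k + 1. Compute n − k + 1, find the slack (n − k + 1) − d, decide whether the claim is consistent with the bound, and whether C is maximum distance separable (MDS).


Singleton RHS = n − k + 1 = 5, slack = -2, bound violated (no such code; not MDS).

Singleton bound: d ≤ n − k + 1.
Here n = 10, k = 6, so n − k + 1 = 5.
Given d = 7, check d ≤ 5: NO.
Slack = (n − k + 1) − d = -2.
The slack is negative: d = 7 exceeds n − k + 1 = 5 by 2, so the Singleton bound is violated and no linear [10, 6, 7]_4 code can exist. In particular it is not MDS (MDS requires d = n − k + 1 exactly).
Description: the claimed parameters are [10, 6, 7]_4; such a code would be impossible (violates the Singleton bound).


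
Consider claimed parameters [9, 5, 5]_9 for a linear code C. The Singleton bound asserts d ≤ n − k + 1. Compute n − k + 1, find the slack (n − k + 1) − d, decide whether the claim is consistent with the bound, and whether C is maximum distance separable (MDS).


Singleton RHS = n − k + 1 = 5, slack = 0, bound satisfied, MDS.

Singleton bound: d ≤ n − k + 1.
Here n = 9, k = 5, so n − k + 1 = 5.
Given d = 5, check d ≤ 5: YES.
Slack = (n − k + 1) − d = 0.
The code is MDS (slack = 0).
Description: the claimed parameters are [9, 5, 5]_9; such a code would be MDS (meets Singleton bound).


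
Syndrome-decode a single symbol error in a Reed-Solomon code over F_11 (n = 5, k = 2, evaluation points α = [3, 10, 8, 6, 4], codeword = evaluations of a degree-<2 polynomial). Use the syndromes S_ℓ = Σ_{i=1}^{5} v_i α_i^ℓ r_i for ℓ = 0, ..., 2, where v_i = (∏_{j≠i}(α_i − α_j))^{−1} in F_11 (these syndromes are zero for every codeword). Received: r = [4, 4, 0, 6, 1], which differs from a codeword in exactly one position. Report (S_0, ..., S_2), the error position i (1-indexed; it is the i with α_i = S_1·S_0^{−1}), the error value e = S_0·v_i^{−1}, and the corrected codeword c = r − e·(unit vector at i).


S = (9, 2, 9), error at position 2, error magnitude e = 10, c = [4, 5, 0, 6, 1].

Step 1: column multipliers v_i = (∏_{j≠i}(α_i − α_j))^{−1} mod 11.
  i = 1 (α = 3): (3−10)(3−8)(3−6)(3−4) = (−7)·(−5)·(−3)·(−1) = 105 ≡ 6, so v_1 = 6^{−1} = 2 (mod 11).
  i = 2 (α = 10): (10−3)(10−8)(10−6)(10−4) = 7·2·4·6 = 336 ≡ 6, so v_2 = 6^{−1} = 2 (mod 11).
  i = 3 (α = 8): (8−3)(8−10)(8−6)(8−4) = 5·(−2)·2·4 = −80 ≡ 8, so v_3 = 8^{−1} = 7 (mod 11).
  i = 4 (α = 6): (6−3)(6−10)(6−8)(6−4) = 3·(−4)·(−2)·2 = 48 ≡ 4, so v_4 = 4^{−1} = 3 (mod 11).
  i = 5 (α = 4): (4−3)(4−10)(4−8)(4−6) = 1·(−6)·(−4)·(−2) = −48 ≡ 7, so v_5 = 7^{−1} = 8 (mod 11).
  v = [2, 2, 7, 3, 8].
Step 2: syndromes of r = [4, 4, 0, 6, 1] (all sums mod 11).
  S_0 = Σ v_i r_i = 2·4 + 2·4 + 7·0 + 3·6 + 8·1 = 42 ≡ 9.
  S_1 = Σ v_i α_i r_i = 2·3·4 + 2·10·4 + 7·8·0 + 3·6·6 + 8·4·1 = 244 ≡ 2.
  α_i^2 mod 11 = [9, 1, 9, 3, 5].
  S_2 = Σ v_i α_i^2 r_i = 2·9·4 + 2·1·4 + 7·9·0 + 3·3·6 + 8·5·1 = 174 ≡ 9.
  S = (9, 2, 9) ≠ 0, so r is not a codeword (an error is present).
Step 3: locate the error. For a single error e at position i, S_ℓ = v_i·e·α_i^ℓ, so α_err = S_1/S_0.
  S_0^{−1} = 9^{−1} = 5 (mod 11), so α_err = 2·5 = 10 ≡ 10 = α_2. Error position i = 2.
  Consistency check: S_2/S_1 = 9·6 = 54 ≡ 10 = α_err ✓ (single-error assumption holds).
Step 4: error magnitude e = S_0/v_2 = S_0·∏_{j≠2}(α_2 − α_j) = 9·6 = 54 ≡ 10 (mod 11).
Step 5: correct position 2: c_2 = r_2 − e = 4 − 10 ≡ 5 (mod 11). Hence c = [4, 5, 0, 6, 1].
  Check: interpolating c through the α_i gives m(x) = 2 + 8·x (degree < 2) with m(α_i) = c_i for every i, so c is indeed a codeword.


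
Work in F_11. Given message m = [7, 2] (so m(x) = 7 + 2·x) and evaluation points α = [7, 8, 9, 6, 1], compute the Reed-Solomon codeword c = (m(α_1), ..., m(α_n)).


c = [10, 1, 3, 8, 9]

Message polynomial: m(x) = 7 + 2·x (mod 11).
For each evaluation point α_i, compute m(α_i) mod 11:
  α_1 = 7: Horner steps 2 → 10, so m(7) = 10.
  α_2 = 8: Horner steps 2 → 1, so m(8) = 1.
  α_3 = 9: Horner steps 2 → 3, so m(9) = 3.
  α_4 = 6: Horner steps 2 → 8, so m(6) = 8.
  α_5 = 1: Horner steps 2 → 9, so m(1) = 9.
Codeword c = [10, 1, 3, 8, 9] ∈ F_11^5.


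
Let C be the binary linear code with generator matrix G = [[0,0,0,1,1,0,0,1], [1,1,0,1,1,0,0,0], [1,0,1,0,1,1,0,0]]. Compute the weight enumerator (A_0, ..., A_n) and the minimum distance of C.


Weight distribution: A_0 = 1, A_3 = 2, A_4 = 3, A_5 = 2. Minimum distance d = 3.

Enumerate all 2^3 = 8 messages m ∈ F_2^3.
For each, compute codeword c = mG in F_2^8, then tally its weight.
  m = 000 → c = 00000000, weight = 0.
  m = 100 → c = 00011001, weight = 3.
  m = 010 → c = 11011000, weight = 4.
  m = 110 → c = 11000001, weight = 3.
  m = 001 → c = 10101100, weight = 4.
  m = 101 → c = 10110101, weight = 5.
  m = 011 → c = 01110100, weight = 4.
  m = 111 → c = 01101101, weight = 5.
Tally weights:
  weight 0: 1 codewords.
  weight 3: 2 codewords.
  weight 4: 3 codewords.
  weight 5: 2 codewords.
Minimum distance d = smallest w > 0 with A_w > 0 = 3.
Sanity: Σ A_w = 8 = 2^3 = 8 ✓.


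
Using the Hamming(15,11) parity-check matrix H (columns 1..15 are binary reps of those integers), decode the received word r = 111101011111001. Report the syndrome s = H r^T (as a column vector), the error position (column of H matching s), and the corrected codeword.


s = (0, 0, 0, 1)^T, error position = 1, corrected codeword c = 011101011111001

Compute s = H r^T mod 2 one row at a time:
  s_1 = 1 + 1 + 1 + 1 + 1 + 0 + 0 + 1 = 6 ≡ 0 (mod 2).
  s_2 = 1 + 0 + 1 + 0 + 1 + 0 + 0 + 1 = 4 ≡ 0 (mod 2).
  s_3 = 1 + 1 + 1 + 0 + 1 + 1 + 0 + 1 = 6 ≡ 0 (mod 2).
  s_4 = 1 + 1 + 0 + 0 + 1 + 1 + 0 + 1 = 5 ≡ 1 (mod 2).
s = (0, 0, 0, 1)^T — this equals column 1 of H (binary 0001), so error is at position 1.
Correct: flip bit 1 of r = 111101011111001 to get c = 011101011111001.


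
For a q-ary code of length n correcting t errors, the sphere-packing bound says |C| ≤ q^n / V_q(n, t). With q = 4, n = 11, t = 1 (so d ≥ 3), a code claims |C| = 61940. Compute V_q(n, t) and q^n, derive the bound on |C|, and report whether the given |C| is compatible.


V_q(n, t) = 34, q^n = 4194304, Hamming bound = 123361, |C| = 61940 ≤ bound (satisfied).

Step 1: Compute V_q(n, t) = Σ_{j=0}^1 C(n, j) (q−1)^j.
  j = 0: C(11,0)·(3)^0 = 1·1 = 1.
  j = 1: C(11,1)·(3)^1 = 11·3 = 33.
  V_q(n, t) = 1 + 33 = 34.
Step 2: q^n = 4^11 = 4194304.
Step 3: Hamming bound ⌊q^n / V_q(n,t)⌋ = ⌊4194304/34⌋ = 123361.
Step 4: Compare |C| = 61940 to 123361: satisfied.
The claimed |C| lies below the Hamming bound.
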